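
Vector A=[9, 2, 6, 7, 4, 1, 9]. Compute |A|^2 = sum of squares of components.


|A|^2 = sum of squared components
A[0]^2 = 9^2 = 81
A[1]^2 = 2^2 = 4
A[2]^2 = 6^2 = 36
A[3]^2 = 7^2 = 49
A[4]^2 = 4^2 = 16
A[5]^2 = 1^2 = 1
A[6]^2 = 9^2 = 81
Sum = 81 + 4 + 36 + 49 + 16 + 1 + 81 = 268

268


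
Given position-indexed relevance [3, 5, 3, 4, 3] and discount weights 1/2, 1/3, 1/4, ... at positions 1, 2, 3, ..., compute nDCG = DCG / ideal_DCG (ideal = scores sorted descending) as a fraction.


Position discount weights w_i = 1/(i+1) for i=1..5:
Weights = [1/2, 1/3, 1/4, 1/5, 1/6]
Actual relevance: [3, 5, 3, 4, 3]
DCG = 3/2 + 5/3 + 3/4 + 4/5 + 3/6 = 313/60
Ideal relevance (sorted desc): [5, 4, 3, 3, 3]
Ideal DCG = 5/2 + 4/3 + 3/4 + 3/5 + 3/6 = 341/60
nDCG = DCG / ideal_DCG = 313/60 / 341/60 = 313/341

313/341


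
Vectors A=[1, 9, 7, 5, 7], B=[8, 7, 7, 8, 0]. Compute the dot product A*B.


Dot product = sum of element-wise products
A[0]*B[0] = 1*8 = 8
A[1]*B[1] = 9*7 = 63
A[2]*B[2] = 7*7 = 49
A[3]*B[3] = 5*8 = 40
A[4]*B[4] = 7*0 = 0
Sum = 8 + 63 + 49 + 40 + 0 = 160

160


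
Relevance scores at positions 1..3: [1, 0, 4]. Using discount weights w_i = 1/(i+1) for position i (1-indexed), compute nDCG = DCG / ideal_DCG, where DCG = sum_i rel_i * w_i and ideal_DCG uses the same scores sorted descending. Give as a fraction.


Position discount weights w_i = 1/(i+1) for i=1..3:
Weights = [1/2, 1/3, 1/4]
Actual relevance: [1, 0, 4]
DCG = 1/2 + 0/3 + 4/4 = 3/2
Ideal relevance (sorted desc): [4, 1, 0]
Ideal DCG = 4/2 + 1/3 + 0/4 = 7/3
nDCG = DCG / ideal_DCG = 3/2 / 7/3 = 9/14

9/14


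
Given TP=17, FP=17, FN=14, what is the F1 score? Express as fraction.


F1 = 2 * P * R / (P + R)
P = TP/(TP+FP) = 17/34 = 1/2
R = TP/(TP+FN) = 17/31 = 17/31
2 * P * R = 2 * 1/2 * 17/31 = 17/31
P + R = 1/2 + 17/31 = 65/62
F1 = 17/31 / 65/62 = 34/65

34/65


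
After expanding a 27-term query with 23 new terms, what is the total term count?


Original terms: 27
Expansion terms: 23
Total = 27 + 23 = 50

50


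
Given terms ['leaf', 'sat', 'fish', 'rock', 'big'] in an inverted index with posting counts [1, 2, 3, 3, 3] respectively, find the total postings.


Summing posting list sizes:
'leaf': 1 postings
'sat': 2 postings
'fish': 3 postings
'rock': 3 postings
'big': 3 postings
Total = 1 + 2 + 3 + 3 + 3 = 12

12


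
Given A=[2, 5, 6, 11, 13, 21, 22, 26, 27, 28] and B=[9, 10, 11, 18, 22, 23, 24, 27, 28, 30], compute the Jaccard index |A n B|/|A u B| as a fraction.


A intersect B = [11, 22, 27, 28]
|A intersect B| = 4
A union B = [2, 5, 6, 9, 10, 11, 13, 18, 21, 22, 23, 24, 26, 27, 28, 30]
|A union B| = 16
Jaccard = 4/16 = 1/4

1/4


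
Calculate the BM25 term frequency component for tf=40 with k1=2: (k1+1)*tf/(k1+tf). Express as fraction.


BM25 TF component = (k1+1)*tf / (k1+tf)
k1 = 2, tf = 40
Numerator = (2+1)*40 = 120
Denominator = 2 + 40 = 42
= 120/42 = 20/7

20/7


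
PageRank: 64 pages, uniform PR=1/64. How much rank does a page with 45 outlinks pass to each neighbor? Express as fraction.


Initial PR = 1/64 = 1/64
Outlinks = 45
Contribution per link = PR / outlinks
= 1/64 / 45
= 1/2880

1/2880


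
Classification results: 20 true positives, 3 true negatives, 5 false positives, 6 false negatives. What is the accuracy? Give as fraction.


Accuracy = (TP + TN) / (TP + TN + FP + FN)
TP + TN = 20 + 3 = 23
Total = 20 + 3 + 5 + 6 = 34
Accuracy = 23 / 34 = 23/34

23/34


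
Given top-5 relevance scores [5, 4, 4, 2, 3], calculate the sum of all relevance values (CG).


Cumulative Gain = sum of relevance scores
Position 1: rel=5, running sum=5
Position 2: rel=4, running sum=9
Position 3: rel=4, running sum=13
Position 4: rel=2, running sum=15
Position 5: rel=3, running sum=18
CG = 18

18


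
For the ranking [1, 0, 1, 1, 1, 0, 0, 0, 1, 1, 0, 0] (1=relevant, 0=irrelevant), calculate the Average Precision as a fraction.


Computing P@k for each relevant position:
Position 1: relevant, P@1 = 1/1 = 1
Position 2: not relevant
Position 3: relevant, P@3 = 2/3 = 2/3
Position 4: relevant, P@4 = 3/4 = 3/4
Position 5: relevant, P@5 = 4/5 = 4/5
Position 6: not relevant
Position 7: not relevant
Position 8: not relevant
Position 9: relevant, P@9 = 5/9 = 5/9
Position 10: relevant, P@10 = 6/10 = 3/5
Position 11: not relevant
Position 12: not relevant
Sum of P@k = 1 + 2/3 + 3/4 + 4/5 + 5/9 + 3/5 = 787/180
AP = 787/180 / 6 = 787/1080

787/1080


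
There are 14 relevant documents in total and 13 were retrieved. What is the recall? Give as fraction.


Recall = retrieved_relevant / total_relevant
= 13 / 14
= 13 / (13 + 1)
= 13/14

13/14


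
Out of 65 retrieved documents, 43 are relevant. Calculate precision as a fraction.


Precision = relevant_retrieved / total_retrieved
= 43 / 65
= 43 / (43 + 22)
= 43/65

43/65


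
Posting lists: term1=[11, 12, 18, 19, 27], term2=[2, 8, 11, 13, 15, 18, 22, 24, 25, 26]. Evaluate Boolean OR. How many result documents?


Boolean OR: find union of posting lists
term1 docs: [11, 12, 18, 19, 27]
term2 docs: [2, 8, 11, 13, 15, 18, 22, 24, 25, 26]
Union: [2, 8, 11, 12, 13, 15, 18, 19, 22, 24, 25, 26, 27]
|union| = 13

13


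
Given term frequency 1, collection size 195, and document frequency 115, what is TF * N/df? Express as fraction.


TF * (N/df)
= 1 * (195/115)
= 1 * 39/23
= 39/23

39/23


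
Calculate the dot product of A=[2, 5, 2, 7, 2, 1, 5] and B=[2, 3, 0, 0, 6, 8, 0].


Dot product = sum of element-wise products
A[0]*B[0] = 2*2 = 4
A[1]*B[1] = 5*3 = 15
A[2]*B[2] = 2*0 = 0
A[3]*B[3] = 7*0 = 0
A[4]*B[4] = 2*6 = 12
A[5]*B[5] = 1*8 = 8
A[6]*B[6] = 5*0 = 0
Sum = 4 + 15 + 0 + 0 + 12 + 8 + 0 = 39

39


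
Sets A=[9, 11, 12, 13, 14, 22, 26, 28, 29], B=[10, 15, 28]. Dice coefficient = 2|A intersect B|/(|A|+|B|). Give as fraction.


A intersect B = [28]
|A intersect B| = 1
|A| = 9, |B| = 3
Dice = 2*1 / (9+3)
= 2 / 12 = 1/6

1/6


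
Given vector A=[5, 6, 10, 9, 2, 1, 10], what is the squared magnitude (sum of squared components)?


|A|^2 = sum of squared components
A[0]^2 = 5^2 = 25
A[1]^2 = 6^2 = 36
A[2]^2 = 10^2 = 100
A[3]^2 = 9^2 = 81
A[4]^2 = 2^2 = 4
A[5]^2 = 1^2 = 1
A[6]^2 = 10^2 = 100
Sum = 25 + 36 + 100 + 81 + 4 + 1 + 100 = 347

347


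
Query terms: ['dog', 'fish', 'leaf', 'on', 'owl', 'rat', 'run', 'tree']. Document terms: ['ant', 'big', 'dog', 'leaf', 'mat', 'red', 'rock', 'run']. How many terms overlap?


Query terms: ['dog', 'fish', 'leaf', 'on', 'owl', 'rat', 'run', 'tree']
Document terms: ['ant', 'big', 'dog', 'leaf', 'mat', 'red', 'rock', 'run']
Common terms: ['dog', 'leaf', 'run']
Overlap count = 3

3


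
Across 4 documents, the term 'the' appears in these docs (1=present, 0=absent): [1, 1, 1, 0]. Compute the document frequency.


Checking each document for 'the':
Doc 1: present
Doc 2: present
Doc 3: present
Doc 4: absent
df = sum of presences = 1 + 1 + 1 + 0 = 3

3


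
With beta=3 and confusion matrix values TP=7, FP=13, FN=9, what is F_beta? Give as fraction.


P = TP/(TP+FP) = 7/20 = 7/20
R = TP/(TP+FN) = 7/16 = 7/16
beta^2 = 3^2 = 9
(1 + beta^2) = 10
Numerator = (1+beta^2)*P*R = 49/32
Denominator = beta^2*P + R = 63/20 + 7/16 = 287/80
F_beta = 35/82

35/82


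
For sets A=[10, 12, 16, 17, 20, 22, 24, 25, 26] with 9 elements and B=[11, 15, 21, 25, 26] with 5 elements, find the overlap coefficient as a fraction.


A intersect B = [25, 26]
|A intersect B| = 2
min(|A|, |B|) = min(9, 5) = 5
Overlap = 2 / 5 = 2/5

2/5


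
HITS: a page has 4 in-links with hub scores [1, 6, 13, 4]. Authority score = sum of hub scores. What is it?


Authority = sum of hub scores of in-linkers
In-link 1: hub score = 1
In-link 2: hub score = 6
In-link 3: hub score = 13
In-link 4: hub score = 4
Authority = 1 + 6 + 13 + 4 = 24

24


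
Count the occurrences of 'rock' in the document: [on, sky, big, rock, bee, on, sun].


Document has 7 words
Scanning for 'rock':
Found at positions: [3]
Count = 1

1


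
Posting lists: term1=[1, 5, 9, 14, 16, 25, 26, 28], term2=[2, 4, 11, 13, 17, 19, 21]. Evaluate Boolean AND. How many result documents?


Boolean AND: find intersection of posting lists
term1 docs: [1, 5, 9, 14, 16, 25, 26, 28]
term2 docs: [2, 4, 11, 13, 17, 19, 21]
Intersection: []
|intersection| = 0

0


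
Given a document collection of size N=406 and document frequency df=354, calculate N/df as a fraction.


IDF ratio = N / df
= 406 / 354
= 203/177

203/177


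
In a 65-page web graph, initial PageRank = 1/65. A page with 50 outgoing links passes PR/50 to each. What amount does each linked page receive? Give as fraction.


Initial PR = 1/65 = 1/65
Outlinks = 50
Contribution per link = PR / outlinks
= 1/65 / 50
= 1/3250

1/3250


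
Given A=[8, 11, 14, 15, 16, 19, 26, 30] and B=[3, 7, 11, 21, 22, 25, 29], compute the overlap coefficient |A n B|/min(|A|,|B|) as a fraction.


A intersect B = [11]
|A intersect B| = 1
min(|A|, |B|) = min(8, 7) = 7
Overlap = 1 / 7 = 1/7

1/7


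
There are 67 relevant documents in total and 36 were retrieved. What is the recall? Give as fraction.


Recall = retrieved_relevant / total_relevant
= 36 / 67
= 36 / (36 + 31)
= 36/67

36/67


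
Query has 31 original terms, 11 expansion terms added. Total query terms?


Original terms: 31
Expansion terms: 11
Total = 31 + 11 = 42

42


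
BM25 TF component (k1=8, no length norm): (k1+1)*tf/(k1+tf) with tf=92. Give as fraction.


BM25 TF component = (k1+1)*tf / (k1+tf)
k1 = 8, tf = 92
Numerator = (8+1)*92 = 828
Denominator = 8 + 92 = 100
= 828/100 = 207/25

207/25


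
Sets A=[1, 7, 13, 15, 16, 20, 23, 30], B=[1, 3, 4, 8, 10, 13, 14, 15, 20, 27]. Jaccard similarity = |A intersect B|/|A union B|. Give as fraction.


A intersect B = [1, 13, 15, 20]
|A intersect B| = 4
A union B = [1, 3, 4, 7, 8, 10, 13, 14, 15, 16, 20, 23, 27, 30]
|A union B| = 14
Jaccard = 4/14 = 2/7

2/7


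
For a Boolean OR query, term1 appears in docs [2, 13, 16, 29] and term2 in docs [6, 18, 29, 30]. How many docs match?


Boolean OR: find union of posting lists
term1 docs: [2, 13, 16, 29]
term2 docs: [6, 18, 29, 30]
Union: [2, 6, 13, 16, 18, 29, 30]
|union| = 7

7


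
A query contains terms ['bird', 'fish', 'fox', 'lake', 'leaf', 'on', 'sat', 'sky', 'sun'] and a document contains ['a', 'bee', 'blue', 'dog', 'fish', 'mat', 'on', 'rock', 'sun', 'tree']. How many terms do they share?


Query terms: ['bird', 'fish', 'fox', 'lake', 'leaf', 'on', 'sat', 'sky', 'sun']
Document terms: ['a', 'bee', 'blue', 'dog', 'fish', 'mat', 'on', 'rock', 'sun', 'tree']
Common terms: ['fish', 'on', 'sun']
Overlap count = 3

3


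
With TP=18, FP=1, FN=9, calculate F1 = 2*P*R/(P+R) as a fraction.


F1 = 2 * P * R / (P + R)
P = TP/(TP+FP) = 18/19 = 18/19
R = TP/(TP+FN) = 18/27 = 2/3
2 * P * R = 2 * 18/19 * 2/3 = 24/19
P + R = 18/19 + 2/3 = 92/57
F1 = 24/19 / 92/57 = 18/23

18/23


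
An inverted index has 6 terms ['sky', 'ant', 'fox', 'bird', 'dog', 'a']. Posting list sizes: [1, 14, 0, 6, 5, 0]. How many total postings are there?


Summing posting list sizes:
'sky': 1 postings
'ant': 14 postings
'fox': 0 postings
'bird': 6 postings
'dog': 5 postings
'a': 0 postings
Total = 1 + 14 + 0 + 6 + 5 + 0 = 26

26


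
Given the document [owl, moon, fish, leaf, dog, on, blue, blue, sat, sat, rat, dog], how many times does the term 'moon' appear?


Document has 12 words
Scanning for 'moon':
Found at positions: [1]
Count = 1

1


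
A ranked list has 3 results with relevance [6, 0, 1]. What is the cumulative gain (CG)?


Cumulative Gain = sum of relevance scores
Position 1: rel=6, running sum=6
Position 2: rel=0, running sum=6
Position 3: rel=1, running sum=7
CG = 7

7


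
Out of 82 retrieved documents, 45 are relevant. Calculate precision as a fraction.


Precision = relevant_retrieved / total_retrieved
= 45 / 82
= 45 / (45 + 37)
= 45/82

45/82


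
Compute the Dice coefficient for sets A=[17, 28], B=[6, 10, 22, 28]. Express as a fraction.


A intersect B = [28]
|A intersect B| = 1
|A| = 2, |B| = 4
Dice = 2*1 / (2+4)
= 2 / 6 = 1/3

1/3


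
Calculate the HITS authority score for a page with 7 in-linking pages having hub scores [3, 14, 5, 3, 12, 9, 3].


Authority = sum of hub scores of in-linkers
In-link 1: hub score = 3
In-link 2: hub score = 14
In-link 3: hub score = 5
In-link 4: hub score = 3
In-link 5: hub score = 12
In-link 6: hub score = 9
In-link 7: hub score = 3
Authority = 3 + 14 + 5 + 3 + 12 + 9 + 3 = 49

49


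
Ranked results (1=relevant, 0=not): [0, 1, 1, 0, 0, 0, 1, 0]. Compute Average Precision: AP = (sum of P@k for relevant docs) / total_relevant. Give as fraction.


Computing P@k for each relevant position:
Position 1: not relevant
Position 2: relevant, P@2 = 1/2 = 1/2
Position 3: relevant, P@3 = 2/3 = 2/3
Position 4: not relevant
Position 5: not relevant
Position 6: not relevant
Position 7: relevant, P@7 = 3/7 = 3/7
Position 8: not relevant
Sum of P@k = 1/2 + 2/3 + 3/7 = 67/42
AP = 67/42 / 3 = 67/126

67/126


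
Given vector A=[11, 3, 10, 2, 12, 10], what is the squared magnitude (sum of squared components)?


|A|^2 = sum of squared components
A[0]^2 = 11^2 = 121
A[1]^2 = 3^2 = 9
A[2]^2 = 10^2 = 100
A[3]^2 = 2^2 = 4
A[4]^2 = 12^2 = 144
A[5]^2 = 10^2 = 100
Sum = 121 + 9 + 100 + 4 + 144 + 100 = 478

478


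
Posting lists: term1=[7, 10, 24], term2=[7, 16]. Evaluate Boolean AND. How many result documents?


Boolean AND: find intersection of posting lists
term1 docs: [7, 10, 24]
term2 docs: [7, 16]
Intersection: [7]
|intersection| = 1

1


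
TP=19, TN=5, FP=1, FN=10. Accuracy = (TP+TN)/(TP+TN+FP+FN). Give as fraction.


Accuracy = (TP + TN) / (TP + TN + FP + FN)
TP + TN = 19 + 5 = 24
Total = 19 + 5 + 1 + 10 = 35
Accuracy = 24 / 35 = 24/35

24/35


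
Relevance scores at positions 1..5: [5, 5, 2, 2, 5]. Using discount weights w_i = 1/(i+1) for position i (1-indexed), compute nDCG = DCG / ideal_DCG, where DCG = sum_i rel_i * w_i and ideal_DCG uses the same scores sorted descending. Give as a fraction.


Position discount weights w_i = 1/(i+1) for i=1..5:
Weights = [1/2, 1/3, 1/4, 1/5, 1/6]
Actual relevance: [5, 5, 2, 2, 5]
DCG = 5/2 + 5/3 + 2/4 + 2/5 + 5/6 = 59/10
Ideal relevance (sorted desc): [5, 5, 5, 2, 2]
Ideal DCG = 5/2 + 5/3 + 5/4 + 2/5 + 2/6 = 123/20
nDCG = DCG / ideal_DCG = 59/10 / 123/20 = 118/123

118/123


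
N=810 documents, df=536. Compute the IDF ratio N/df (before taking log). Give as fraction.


IDF ratio = N / df
= 810 / 536
= 405/268

405/268


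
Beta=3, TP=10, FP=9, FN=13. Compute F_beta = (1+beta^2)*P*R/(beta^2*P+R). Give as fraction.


P = TP/(TP+FP) = 10/19 = 10/19
R = TP/(TP+FN) = 10/23 = 10/23
beta^2 = 3^2 = 9
(1 + beta^2) = 10
Numerator = (1+beta^2)*P*R = 1000/437
Denominator = beta^2*P + R = 90/19 + 10/23 = 2260/437
F_beta = 50/113

50/113


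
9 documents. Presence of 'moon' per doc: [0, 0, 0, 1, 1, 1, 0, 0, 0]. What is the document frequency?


Checking each document for 'moon':
Doc 1: absent
Doc 2: absent
Doc 3: absent
Doc 4: present
Doc 5: present
Doc 6: present
Doc 7: absent
Doc 8: absent
Doc 9: absent
df = sum of presences = 0 + 0 + 0 + 1 + 1 + 1 + 0 + 0 + 0 = 3

3


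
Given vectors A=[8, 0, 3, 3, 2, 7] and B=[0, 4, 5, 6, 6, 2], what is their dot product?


Dot product = sum of element-wise products
A[0]*B[0] = 8*0 = 0
A[1]*B[1] = 0*4 = 0
A[2]*B[2] = 3*5 = 15
A[3]*B[3] = 3*6 = 18
A[4]*B[4] = 2*6 = 12
A[5]*B[5] = 7*2 = 14
Sum = 0 + 0 + 15 + 18 + 12 + 14 = 59

59


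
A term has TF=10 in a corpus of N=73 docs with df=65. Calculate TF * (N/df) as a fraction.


TF * (N/df)
= 10 * (73/65)
= 10 * 73/65
= 146/13

146/13


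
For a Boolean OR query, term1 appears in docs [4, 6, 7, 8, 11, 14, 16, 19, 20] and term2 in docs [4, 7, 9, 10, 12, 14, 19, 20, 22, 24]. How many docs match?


Boolean OR: find union of posting lists
term1 docs: [4, 6, 7, 8, 11, 14, 16, 19, 20]
term2 docs: [4, 7, 9, 10, 12, 14, 19, 20, 22, 24]
Union: [4, 6, 7, 8, 9, 10, 11, 12, 14, 16, 19, 20, 22, 24]
|union| = 14

14


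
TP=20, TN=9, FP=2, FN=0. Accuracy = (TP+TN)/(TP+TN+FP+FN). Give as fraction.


Accuracy = (TP + TN) / (TP + TN + FP + FN)
TP + TN = 20 + 9 = 29
Total = 20 + 9 + 2 + 0 = 31
Accuracy = 29 / 31 = 29/31

29/31


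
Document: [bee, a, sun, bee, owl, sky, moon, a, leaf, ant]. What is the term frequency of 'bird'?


Document has 10 words
Scanning for 'bird':
Term not found in document
Count = 0

0


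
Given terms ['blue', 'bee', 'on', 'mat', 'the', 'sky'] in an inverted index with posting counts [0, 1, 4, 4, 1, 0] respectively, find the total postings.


Summing posting list sizes:
'blue': 0 postings
'bee': 1 postings
'on': 4 postings
'mat': 4 postings
'the': 1 postings
'sky': 0 postings
Total = 0 + 1 + 4 + 4 + 1 + 0 = 10

10


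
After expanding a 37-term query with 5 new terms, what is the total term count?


Original terms: 37
Expansion terms: 5
Total = 37 + 5 = 42

42


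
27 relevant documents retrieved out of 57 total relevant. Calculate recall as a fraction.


Recall = retrieved_relevant / total_relevant
= 27 / 57
= 27 / (27 + 30)
= 9/19

9/19


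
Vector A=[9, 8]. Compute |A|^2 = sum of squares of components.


|A|^2 = sum of squared components
A[0]^2 = 9^2 = 81
A[1]^2 = 8^2 = 64
Sum = 81 + 64 = 145

145


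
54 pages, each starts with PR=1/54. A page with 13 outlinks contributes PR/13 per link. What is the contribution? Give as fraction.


Initial PR = 1/54 = 1/54
Outlinks = 13
Contribution per link = PR / outlinks
= 1/54 / 13
= 1/702

1/702


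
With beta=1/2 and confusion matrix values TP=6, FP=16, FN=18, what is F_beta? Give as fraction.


P = TP/(TP+FP) = 6/22 = 3/11
R = TP/(TP+FN) = 6/24 = 1/4
beta^2 = 1/2^2 = 1/4
(1 + beta^2) = 5/4
Numerator = (1+beta^2)*P*R = 15/176
Denominator = beta^2*P + R = 3/44 + 1/4 = 7/22
F_beta = 15/56

15/56


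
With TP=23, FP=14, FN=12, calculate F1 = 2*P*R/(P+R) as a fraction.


F1 = 2 * P * R / (P + R)
P = TP/(TP+FP) = 23/37 = 23/37
R = TP/(TP+FN) = 23/35 = 23/35
2 * P * R = 2 * 23/37 * 23/35 = 1058/1295
P + R = 23/37 + 23/35 = 1656/1295
F1 = 1058/1295 / 1656/1295 = 23/36

23/36


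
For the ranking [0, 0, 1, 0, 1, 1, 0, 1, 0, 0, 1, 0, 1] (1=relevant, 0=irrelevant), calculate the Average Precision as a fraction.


Computing P@k for each relevant position:
Position 1: not relevant
Position 2: not relevant
Position 3: relevant, P@3 = 1/3 = 1/3
Position 4: not relevant
Position 5: relevant, P@5 = 2/5 = 2/5
Position 6: relevant, P@6 = 3/6 = 1/2
Position 7: not relevant
Position 8: relevant, P@8 = 4/8 = 1/2
Position 9: not relevant
Position 10: not relevant
Position 11: relevant, P@11 = 5/11 = 5/11
Position 12: not relevant
Position 13: relevant, P@13 = 6/13 = 6/13
Sum of P@k = 1/3 + 2/5 + 1/2 + 1/2 + 5/11 + 6/13 = 5683/2145
AP = 5683/2145 / 6 = 5683/12870

5683/12870


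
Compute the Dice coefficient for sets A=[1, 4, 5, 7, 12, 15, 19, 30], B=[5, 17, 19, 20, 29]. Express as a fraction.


A intersect B = [5, 19]
|A intersect B| = 2
|A| = 8, |B| = 5
Dice = 2*2 / (8+5)
= 4 / 13 = 4/13

4/13


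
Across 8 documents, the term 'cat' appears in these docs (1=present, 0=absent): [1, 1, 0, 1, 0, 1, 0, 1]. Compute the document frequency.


Checking each document for 'cat':
Doc 1: present
Doc 2: present
Doc 3: absent
Doc 4: present
Doc 5: absent
Doc 6: present
Doc 7: absent
Doc 8: present
df = sum of presences = 1 + 1 + 0 + 1 + 0 + 1 + 0 + 1 = 5

5


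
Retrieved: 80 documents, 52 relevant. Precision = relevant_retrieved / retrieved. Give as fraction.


Precision = relevant_retrieved / total_retrieved
= 52 / 80
= 52 / (52 + 28)
= 13/20

13/20


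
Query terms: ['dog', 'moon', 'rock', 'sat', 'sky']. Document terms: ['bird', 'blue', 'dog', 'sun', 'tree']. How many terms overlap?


Query terms: ['dog', 'moon', 'rock', 'sat', 'sky']
Document terms: ['bird', 'blue', 'dog', 'sun', 'tree']
Common terms: ['dog']
Overlap count = 1

1


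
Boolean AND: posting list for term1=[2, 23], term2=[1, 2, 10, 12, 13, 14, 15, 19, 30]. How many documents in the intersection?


Boolean AND: find intersection of posting lists
term1 docs: [2, 23]
term2 docs: [1, 2, 10, 12, 13, 14, 15, 19, 30]
Intersection: [2]
|intersection| = 1

1


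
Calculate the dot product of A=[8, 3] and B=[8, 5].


Dot product = sum of element-wise products
A[0]*B[0] = 8*8 = 64
A[1]*B[1] = 3*5 = 15
Sum = 64 + 15 = 79

79


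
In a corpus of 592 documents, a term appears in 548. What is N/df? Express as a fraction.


IDF ratio = N / df
= 592 / 548
= 148/137

148/137


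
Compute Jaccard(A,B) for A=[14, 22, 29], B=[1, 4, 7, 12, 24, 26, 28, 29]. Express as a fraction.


A intersect B = [29]
|A intersect B| = 1
A union B = [1, 4, 7, 12, 14, 22, 24, 26, 28, 29]
|A union B| = 10
Jaccard = 1/10 = 1/10

1/10


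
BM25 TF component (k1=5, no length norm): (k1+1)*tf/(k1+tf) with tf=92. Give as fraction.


BM25 TF component = (k1+1)*tf / (k1+tf)
k1 = 5, tf = 92
Numerator = (5+1)*92 = 552
Denominator = 5 + 92 = 97
= 552/97 = 552/97

552/97


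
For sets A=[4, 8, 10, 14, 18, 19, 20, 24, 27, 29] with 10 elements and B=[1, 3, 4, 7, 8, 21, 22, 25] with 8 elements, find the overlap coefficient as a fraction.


A intersect B = [4, 8]
|A intersect B| = 2
min(|A|, |B|) = min(10, 8) = 8
Overlap = 2 / 8 = 1/4

1/4


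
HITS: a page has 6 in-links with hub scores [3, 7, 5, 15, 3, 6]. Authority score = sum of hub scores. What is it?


Authority = sum of hub scores of in-linkers
In-link 1: hub score = 3
In-link 2: hub score = 7
In-link 3: hub score = 5
In-link 4: hub score = 15
In-link 5: hub score = 3
In-link 6: hub score = 6
Authority = 3 + 7 + 5 + 15 + 3 + 6 = 39

39


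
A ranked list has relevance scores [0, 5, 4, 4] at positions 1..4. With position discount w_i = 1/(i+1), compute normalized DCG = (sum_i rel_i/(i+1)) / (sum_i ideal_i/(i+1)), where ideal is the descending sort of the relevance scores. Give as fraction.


Position discount weights w_i = 1/(i+1) for i=1..4:
Weights = [1/2, 1/3, 1/4, 1/5]
Actual relevance: [0, 5, 4, 4]
DCG = 0/2 + 5/3 + 4/4 + 4/5 = 52/15
Ideal relevance (sorted desc): [5, 4, 4, 0]
Ideal DCG = 5/2 + 4/3 + 4/4 + 0/5 = 29/6
nDCG = DCG / ideal_DCG = 52/15 / 29/6 = 104/145

104/145


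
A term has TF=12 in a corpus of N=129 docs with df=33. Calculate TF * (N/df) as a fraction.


TF * (N/df)
= 12 * (129/33)
= 12 * 43/11
= 516/11

516/11


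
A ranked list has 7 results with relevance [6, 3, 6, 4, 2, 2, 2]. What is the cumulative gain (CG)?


Cumulative Gain = sum of relevance scores
Position 1: rel=6, running sum=6
Position 2: rel=3, running sum=9
Position 3: rel=6, running sum=15
Position 4: rel=4, running sum=19
Position 5: rel=2, running sum=21
Position 6: rel=2, running sum=23
Position 7: rel=2, running sum=25
CG = 25

25


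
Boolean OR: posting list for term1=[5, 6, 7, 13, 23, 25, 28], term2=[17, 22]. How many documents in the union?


Boolean OR: find union of posting lists
term1 docs: [5, 6, 7, 13, 23, 25, 28]
term2 docs: [17, 22]
Union: [5, 6, 7, 13, 17, 22, 23, 25, 28]
|union| = 9

9


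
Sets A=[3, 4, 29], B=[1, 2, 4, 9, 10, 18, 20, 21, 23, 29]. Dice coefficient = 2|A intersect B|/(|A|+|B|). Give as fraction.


A intersect B = [4, 29]
|A intersect B| = 2
|A| = 3, |B| = 10
Dice = 2*2 / (3+10)
= 4 / 13 = 4/13

4/13


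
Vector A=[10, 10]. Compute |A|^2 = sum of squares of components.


|A|^2 = sum of squared components
A[0]^2 = 10^2 = 100
A[1]^2 = 10^2 = 100
Sum = 100 + 100 = 200

200


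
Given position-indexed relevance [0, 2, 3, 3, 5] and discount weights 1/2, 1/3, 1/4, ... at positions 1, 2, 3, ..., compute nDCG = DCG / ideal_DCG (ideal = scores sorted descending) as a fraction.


Position discount weights w_i = 1/(i+1) for i=1..5:
Weights = [1/2, 1/3, 1/4, 1/5, 1/6]
Actual relevance: [0, 2, 3, 3, 5]
DCG = 0/2 + 2/3 + 3/4 + 3/5 + 5/6 = 57/20
Ideal relevance (sorted desc): [5, 3, 3, 2, 0]
Ideal DCG = 5/2 + 3/3 + 3/4 + 2/5 + 0/6 = 93/20
nDCG = DCG / ideal_DCG = 57/20 / 93/20 = 19/31

19/31


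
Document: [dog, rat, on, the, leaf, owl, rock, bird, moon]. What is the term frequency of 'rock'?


Document has 9 words
Scanning for 'rock':
Found at positions: [6]
Count = 1

1


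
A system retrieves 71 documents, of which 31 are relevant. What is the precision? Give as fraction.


Precision = relevant_retrieved / total_retrieved
= 31 / 71
= 31 / (31 + 40)
= 31/71

31/71


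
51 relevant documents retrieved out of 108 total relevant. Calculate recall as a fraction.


Recall = retrieved_relevant / total_relevant
= 51 / 108
= 51 / (51 + 57)
= 17/36

17/36


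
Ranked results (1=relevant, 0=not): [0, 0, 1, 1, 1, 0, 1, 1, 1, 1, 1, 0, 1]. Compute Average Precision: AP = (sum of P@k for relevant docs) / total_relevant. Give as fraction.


Computing P@k for each relevant position:
Position 1: not relevant
Position 2: not relevant
Position 3: relevant, P@3 = 1/3 = 1/3
Position 4: relevant, P@4 = 2/4 = 1/2
Position 5: relevant, P@5 = 3/5 = 3/5
Position 6: not relevant
Position 7: relevant, P@7 = 4/7 = 4/7
Position 8: relevant, P@8 = 5/8 = 5/8
Position 9: relevant, P@9 = 6/9 = 2/3
Position 10: relevant, P@10 = 7/10 = 7/10
Position 11: relevant, P@11 = 8/11 = 8/11
Position 12: not relevant
Position 13: relevant, P@13 = 9/13 = 9/13
Sum of P@k = 1/3 + 1/2 + 3/5 + 4/7 + 5/8 + 2/3 + 7/10 + 8/11 + 9/13 = 216857/40040
AP = 216857/40040 / 9 = 216857/360360

216857/360360


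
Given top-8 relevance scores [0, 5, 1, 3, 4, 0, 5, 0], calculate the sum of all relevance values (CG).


Cumulative Gain = sum of relevance scores
Position 1: rel=0, running sum=0
Position 2: rel=5, running sum=5
Position 3: rel=1, running sum=6
Position 4: rel=3, running sum=9
Position 5: rel=4, running sum=13
Position 6: rel=0, running sum=13
Position 7: rel=5, running sum=18
Position 8: rel=0, running sum=18
CG = 18

18


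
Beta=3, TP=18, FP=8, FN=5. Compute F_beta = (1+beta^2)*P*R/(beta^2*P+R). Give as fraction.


P = TP/(TP+FP) = 18/26 = 9/13
R = TP/(TP+FN) = 18/23 = 18/23
beta^2 = 3^2 = 9
(1 + beta^2) = 10
Numerator = (1+beta^2)*P*R = 1620/299
Denominator = beta^2*P + R = 81/13 + 18/23 = 2097/299
F_beta = 180/233

180/233


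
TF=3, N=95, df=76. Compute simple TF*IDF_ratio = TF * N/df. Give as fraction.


TF * (N/df)
= 3 * (95/76)
= 3 * 5/4
= 15/4

15/4


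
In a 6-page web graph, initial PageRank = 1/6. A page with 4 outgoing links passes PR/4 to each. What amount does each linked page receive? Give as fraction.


Initial PR = 1/6 = 1/6
Outlinks = 4
Contribution per link = PR / outlinks
= 1/6 / 4
= 1/24

1/24


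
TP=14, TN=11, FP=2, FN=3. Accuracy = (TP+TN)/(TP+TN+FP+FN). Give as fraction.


Accuracy = (TP + TN) / (TP + TN + FP + FN)
TP + TN = 14 + 11 = 25
Total = 14 + 11 + 2 + 3 = 30
Accuracy = 25 / 30 = 5/6

5/6


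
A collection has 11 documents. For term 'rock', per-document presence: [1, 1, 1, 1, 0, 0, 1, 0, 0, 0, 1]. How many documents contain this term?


Checking each document for 'rock':
Doc 1: present
Doc 2: present
Doc 3: present
Doc 4: present
Doc 5: absent
Doc 6: absent
Doc 7: present
Doc 8: absent
Doc 9: absent
Doc 10: absent
Doc 11: present
df = sum of presences = 1 + 1 + 1 + 1 + 0 + 0 + 1 + 0 + 0 + 0 + 1 = 6

6


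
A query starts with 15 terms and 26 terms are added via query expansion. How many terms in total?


Original terms: 15
Expansion terms: 26
Total = 15 + 26 = 41

41


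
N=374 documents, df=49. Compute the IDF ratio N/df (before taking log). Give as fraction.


IDF ratio = N / df
= 374 / 49
= 374/49

374/49


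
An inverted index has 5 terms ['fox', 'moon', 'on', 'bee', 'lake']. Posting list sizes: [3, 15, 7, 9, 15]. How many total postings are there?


Summing posting list sizes:
'fox': 3 postings
'moon': 15 postings
'on': 7 postings
'bee': 9 postings
'lake': 15 postings
Total = 3 + 15 + 7 + 9 + 15 = 49

49


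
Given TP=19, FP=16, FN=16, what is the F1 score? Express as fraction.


F1 = 2 * P * R / (P + R)
P = TP/(TP+FP) = 19/35 = 19/35
R = TP/(TP+FN) = 19/35 = 19/35
2 * P * R = 2 * 19/35 * 19/35 = 722/1225
P + R = 19/35 + 19/35 = 38/35
F1 = 722/1225 / 38/35 = 19/35

19/35


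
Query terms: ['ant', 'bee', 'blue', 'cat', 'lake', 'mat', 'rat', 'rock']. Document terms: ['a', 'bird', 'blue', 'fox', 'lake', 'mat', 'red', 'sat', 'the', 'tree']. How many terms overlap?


Query terms: ['ant', 'bee', 'blue', 'cat', 'lake', 'mat', 'rat', 'rock']
Document terms: ['a', 'bird', 'blue', 'fox', 'lake', 'mat', 'red', 'sat', 'the', 'tree']
Common terms: ['blue', 'lake', 'mat']
Overlap count = 3

3


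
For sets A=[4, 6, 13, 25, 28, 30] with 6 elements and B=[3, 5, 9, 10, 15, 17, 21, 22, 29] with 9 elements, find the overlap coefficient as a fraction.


A intersect B = []
|A intersect B| = 0
min(|A|, |B|) = min(6, 9) = 6
Overlap = 0 / 6 = 0

0


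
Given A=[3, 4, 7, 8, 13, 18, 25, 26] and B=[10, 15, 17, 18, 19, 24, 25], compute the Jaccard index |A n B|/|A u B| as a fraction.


A intersect B = [18, 25]
|A intersect B| = 2
A union B = [3, 4, 7, 8, 10, 13, 15, 17, 18, 19, 24, 25, 26]
|A union B| = 13
Jaccard = 2/13 = 2/13

2/13


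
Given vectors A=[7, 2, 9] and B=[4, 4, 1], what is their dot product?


Dot product = sum of element-wise products
A[0]*B[0] = 7*4 = 28
A[1]*B[1] = 2*4 = 8
A[2]*B[2] = 9*1 = 9
Sum = 28 + 8 + 9 = 45

45


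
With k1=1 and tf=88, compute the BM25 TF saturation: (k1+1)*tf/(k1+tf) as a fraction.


BM25 TF component = (k1+1)*tf / (k1+tf)
k1 = 1, tf = 88
Numerator = (1+1)*88 = 176
Denominator = 1 + 88 = 89
= 176/89 = 176/89

176/89


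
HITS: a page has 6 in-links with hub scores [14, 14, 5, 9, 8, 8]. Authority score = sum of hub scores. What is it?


Authority = sum of hub scores of in-linkers
In-link 1: hub score = 14
In-link 2: hub score = 14
In-link 3: hub score = 5
In-link 4: hub score = 9
In-link 5: hub score = 8
In-link 6: hub score = 8
Authority = 14 + 14 + 5 + 9 + 8 + 8 = 58

58


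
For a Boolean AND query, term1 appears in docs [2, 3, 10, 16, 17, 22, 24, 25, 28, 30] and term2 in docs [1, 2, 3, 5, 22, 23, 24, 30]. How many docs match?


Boolean AND: find intersection of posting lists
term1 docs: [2, 3, 10, 16, 17, 22, 24, 25, 28, 30]
term2 docs: [1, 2, 3, 5, 22, 23, 24, 30]
Intersection: [2, 3, 22, 24, 30]
|intersection| = 5

5


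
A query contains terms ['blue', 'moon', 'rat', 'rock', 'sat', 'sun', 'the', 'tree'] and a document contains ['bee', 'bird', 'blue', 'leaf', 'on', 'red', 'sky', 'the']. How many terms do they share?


Query terms: ['blue', 'moon', 'rat', 'rock', 'sat', 'sun', 'the', 'tree']
Document terms: ['bee', 'bird', 'blue', 'leaf', 'on', 'red', 'sky', 'the']
Common terms: ['blue', 'the']
Overlap count = 2

2


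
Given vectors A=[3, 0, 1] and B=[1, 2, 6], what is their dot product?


Dot product = sum of element-wise products
A[0]*B[0] = 3*1 = 3
A[1]*B[1] = 0*2 = 0
A[2]*B[2] = 1*6 = 6
Sum = 3 + 0 + 6 = 9

9


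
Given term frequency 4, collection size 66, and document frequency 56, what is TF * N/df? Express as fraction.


TF * (N/df)
= 4 * (66/56)
= 4 * 33/28
= 33/7

33/7


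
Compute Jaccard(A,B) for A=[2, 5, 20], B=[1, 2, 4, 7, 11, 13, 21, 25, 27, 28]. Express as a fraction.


A intersect B = [2]
|A intersect B| = 1
A union B = [1, 2, 4, 5, 7, 11, 13, 20, 21, 25, 27, 28]
|A union B| = 12
Jaccard = 1/12 = 1/12

1/12


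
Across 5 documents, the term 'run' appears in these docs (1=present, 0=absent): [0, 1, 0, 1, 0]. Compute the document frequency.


Checking each document for 'run':
Doc 1: absent
Doc 2: present
Doc 3: absent
Doc 4: present
Doc 5: absent
df = sum of presences = 0 + 1 + 0 + 1 + 0 = 2

2


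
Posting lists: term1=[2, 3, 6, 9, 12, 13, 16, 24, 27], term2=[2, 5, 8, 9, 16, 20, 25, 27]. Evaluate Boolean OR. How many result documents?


Boolean OR: find union of posting lists
term1 docs: [2, 3, 6, 9, 12, 13, 16, 24, 27]
term2 docs: [2, 5, 8, 9, 16, 20, 25, 27]
Union: [2, 3, 5, 6, 8, 9, 12, 13, 16, 20, 24, 25, 27]
|union| = 13

13


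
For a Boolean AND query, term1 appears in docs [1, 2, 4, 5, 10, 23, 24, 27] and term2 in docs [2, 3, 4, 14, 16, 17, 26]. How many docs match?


Boolean AND: find intersection of posting lists
term1 docs: [1, 2, 4, 5, 10, 23, 24, 27]
term2 docs: [2, 3, 4, 14, 16, 17, 26]
Intersection: [2, 4]
|intersection| = 2

2


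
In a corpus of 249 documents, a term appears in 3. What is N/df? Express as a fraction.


IDF ratio = N / df
= 249 / 3
= 83

83


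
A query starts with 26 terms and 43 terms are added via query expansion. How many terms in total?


Original terms: 26
Expansion terms: 43
Total = 26 + 43 = 69

69


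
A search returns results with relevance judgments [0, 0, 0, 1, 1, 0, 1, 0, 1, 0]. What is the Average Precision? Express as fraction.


Computing P@k for each relevant position:
Position 1: not relevant
Position 2: not relevant
Position 3: not relevant
Position 4: relevant, P@4 = 1/4 = 1/4
Position 5: relevant, P@5 = 2/5 = 2/5
Position 6: not relevant
Position 7: relevant, P@7 = 3/7 = 3/7
Position 8: not relevant
Position 9: relevant, P@9 = 4/9 = 4/9
Position 10: not relevant
Sum of P@k = 1/4 + 2/5 + 3/7 + 4/9 = 1919/1260
AP = 1919/1260 / 4 = 1919/5040

1919/5040


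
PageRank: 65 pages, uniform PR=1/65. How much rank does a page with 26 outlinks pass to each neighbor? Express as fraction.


Initial PR = 1/65 = 1/65
Outlinks = 26
Contribution per link = PR / outlinks
= 1/65 / 26
= 1/1690

1/1690


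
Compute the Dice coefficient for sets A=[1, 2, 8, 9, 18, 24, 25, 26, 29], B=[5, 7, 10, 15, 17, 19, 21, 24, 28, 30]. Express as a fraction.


A intersect B = [24]
|A intersect B| = 1
|A| = 9, |B| = 10
Dice = 2*1 / (9+10)
= 2 / 19 = 2/19

2/19


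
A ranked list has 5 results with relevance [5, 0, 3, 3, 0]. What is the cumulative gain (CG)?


Cumulative Gain = sum of relevance scores
Position 1: rel=5, running sum=5
Position 2: rel=0, running sum=5
Position 3: rel=3, running sum=8
Position 4: rel=3, running sum=11
Position 5: rel=0, running sum=11
CG = 11

11


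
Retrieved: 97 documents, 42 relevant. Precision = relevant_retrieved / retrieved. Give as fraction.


Precision = relevant_retrieved / total_retrieved
= 42 / 97
= 42 / (42 + 55)
= 42/97

42/97


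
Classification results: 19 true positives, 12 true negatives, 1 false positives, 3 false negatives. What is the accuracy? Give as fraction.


Accuracy = (TP + TN) / (TP + TN + FP + FN)
TP + TN = 19 + 12 = 31
Total = 19 + 12 + 1 + 3 = 35
Accuracy = 31 / 35 = 31/35

31/35


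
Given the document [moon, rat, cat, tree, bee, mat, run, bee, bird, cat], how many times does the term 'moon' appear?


Document has 10 words
Scanning for 'moon':
Found at positions: [0]
Count = 1

1


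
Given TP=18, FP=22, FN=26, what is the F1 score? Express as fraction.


F1 = 2 * P * R / (P + R)
P = TP/(TP+FP) = 18/40 = 9/20
R = TP/(TP+FN) = 18/44 = 9/22
2 * P * R = 2 * 9/20 * 9/22 = 81/220
P + R = 9/20 + 9/22 = 189/220
F1 = 81/220 / 189/220 = 3/7

3/7


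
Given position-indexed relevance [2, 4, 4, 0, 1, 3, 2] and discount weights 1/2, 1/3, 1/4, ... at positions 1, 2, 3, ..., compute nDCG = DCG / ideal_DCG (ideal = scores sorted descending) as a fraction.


Position discount weights w_i = 1/(i+1) for i=1..7:
Weights = [1/2, 1/3, 1/4, 1/5, 1/6, 1/7, 1/8]
Actual relevance: [2, 4, 4, 0, 1, 3, 2]
DCG = 2/2 + 4/3 + 4/4 + 0/5 + 1/6 + 3/7 + 2/8 = 117/28
Ideal relevance (sorted desc): [4, 4, 3, 2, 2, 1, 0]
Ideal DCG = 4/2 + 4/3 + 3/4 + 2/5 + 2/6 + 1/7 + 0/8 = 2083/420
nDCG = DCG / ideal_DCG = 117/28 / 2083/420 = 1755/2083

1755/2083


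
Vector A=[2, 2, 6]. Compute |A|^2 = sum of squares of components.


|A|^2 = sum of squared components
A[0]^2 = 2^2 = 4
A[1]^2 = 2^2 = 4
A[2]^2 = 6^2 = 36
Sum = 4 + 4 + 36 = 44

44


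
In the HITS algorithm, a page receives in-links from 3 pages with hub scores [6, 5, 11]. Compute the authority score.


Authority = sum of hub scores of in-linkers
In-link 1: hub score = 6
In-link 2: hub score = 5
In-link 3: hub score = 11
Authority = 6 + 5 + 11 = 22

22


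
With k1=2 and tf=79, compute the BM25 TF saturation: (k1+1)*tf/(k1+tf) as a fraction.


BM25 TF component = (k1+1)*tf / (k1+tf)
k1 = 2, tf = 79
Numerator = (2+1)*79 = 237
Denominator = 2 + 79 = 81
= 237/81 = 79/27

79/27


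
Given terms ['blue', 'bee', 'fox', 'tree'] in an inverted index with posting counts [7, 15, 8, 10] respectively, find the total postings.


Summing posting list sizes:
'blue': 7 postings
'bee': 15 postings
'fox': 8 postings
'tree': 10 postings
Total = 7 + 15 + 8 + 10 = 40

40


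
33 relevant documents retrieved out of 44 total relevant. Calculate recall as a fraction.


Recall = retrieved_relevant / total_relevant
= 33 / 44
= 33 / (33 + 11)
= 3/4

3/4


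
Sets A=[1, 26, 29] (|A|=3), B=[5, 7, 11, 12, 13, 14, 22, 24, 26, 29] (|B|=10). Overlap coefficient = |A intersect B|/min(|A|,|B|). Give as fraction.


A intersect B = [26, 29]
|A intersect B| = 2
min(|A|, |B|) = min(3, 10) = 3
Overlap = 2 / 3 = 2/3

2/3


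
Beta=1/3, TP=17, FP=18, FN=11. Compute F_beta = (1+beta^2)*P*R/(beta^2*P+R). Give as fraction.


P = TP/(TP+FP) = 17/35 = 17/35
R = TP/(TP+FN) = 17/28 = 17/28
beta^2 = 1/3^2 = 1/9
(1 + beta^2) = 10/9
Numerator = (1+beta^2)*P*R = 289/882
Denominator = beta^2*P + R = 17/315 + 17/28 = 119/180
F_beta = 170/343

170/343


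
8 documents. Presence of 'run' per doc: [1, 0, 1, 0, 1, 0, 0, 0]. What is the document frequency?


Checking each document for 'run':
Doc 1: present
Doc 2: absent
Doc 3: present
Doc 4: absent
Doc 5: present
Doc 6: absent
Doc 7: absent
Doc 8: absent
df = sum of presences = 1 + 0 + 1 + 0 + 1 + 0 + 0 + 0 = 3

3


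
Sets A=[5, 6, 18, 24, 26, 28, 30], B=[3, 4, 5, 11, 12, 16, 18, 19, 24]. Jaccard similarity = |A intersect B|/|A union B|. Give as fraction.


A intersect B = [5, 18, 24]
|A intersect B| = 3
A union B = [3, 4, 5, 6, 11, 12, 16, 18, 19, 24, 26, 28, 30]
|A union B| = 13
Jaccard = 3/13 = 3/13

3/13


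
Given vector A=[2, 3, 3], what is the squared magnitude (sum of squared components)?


|A|^2 = sum of squared components
A[0]^2 = 2^2 = 4
A[1]^2 = 3^2 = 9
A[2]^2 = 3^2 = 9
Sum = 4 + 9 + 9 = 22

22


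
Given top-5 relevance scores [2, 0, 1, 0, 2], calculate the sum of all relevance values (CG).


Cumulative Gain = sum of relevance scores
Position 1: rel=2, running sum=2
Position 2: rel=0, running sum=2
Position 3: rel=1, running sum=3
Position 4: rel=0, running sum=3
Position 5: rel=2, running sum=5
CG = 5

5


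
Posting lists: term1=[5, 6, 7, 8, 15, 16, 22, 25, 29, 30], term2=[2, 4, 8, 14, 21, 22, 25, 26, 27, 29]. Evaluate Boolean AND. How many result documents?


Boolean AND: find intersection of posting lists
term1 docs: [5, 6, 7, 8, 15, 16, 22, 25, 29, 30]
term2 docs: [2, 4, 8, 14, 21, 22, 25, 26, 27, 29]
Intersection: [8, 22, 25, 29]
|intersection| = 4

4


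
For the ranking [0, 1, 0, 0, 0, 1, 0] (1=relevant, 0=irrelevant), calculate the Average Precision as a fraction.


Computing P@k for each relevant position:
Position 1: not relevant
Position 2: relevant, P@2 = 1/2 = 1/2
Position 3: not relevant
Position 4: not relevant
Position 5: not relevant
Position 6: relevant, P@6 = 2/6 = 1/3
Position 7: not relevant
Sum of P@k = 1/2 + 1/3 = 5/6
AP = 5/6 / 2 = 5/12

5/12


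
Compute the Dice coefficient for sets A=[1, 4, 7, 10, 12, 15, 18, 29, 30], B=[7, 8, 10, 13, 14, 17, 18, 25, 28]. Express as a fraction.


A intersect B = [7, 10, 18]
|A intersect B| = 3
|A| = 9, |B| = 9
Dice = 2*3 / (9+9)
= 6 / 18 = 1/3

1/3


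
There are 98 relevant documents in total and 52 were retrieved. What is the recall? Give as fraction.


Recall = retrieved_relevant / total_relevant
= 52 / 98
= 52 / (52 + 46)
= 26/49

26/49


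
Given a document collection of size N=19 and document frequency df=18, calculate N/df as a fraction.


IDF ratio = N / df
= 19 / 18
= 19/18

19/18


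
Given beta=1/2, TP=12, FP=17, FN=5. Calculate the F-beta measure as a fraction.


P = TP/(TP+FP) = 12/29 = 12/29
R = TP/(TP+FN) = 12/17 = 12/17
beta^2 = 1/2^2 = 1/4
(1 + beta^2) = 5/4
Numerator = (1+beta^2)*P*R = 180/493
Denominator = beta^2*P + R = 3/29 + 12/17 = 399/493
F_beta = 60/133

60/133
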